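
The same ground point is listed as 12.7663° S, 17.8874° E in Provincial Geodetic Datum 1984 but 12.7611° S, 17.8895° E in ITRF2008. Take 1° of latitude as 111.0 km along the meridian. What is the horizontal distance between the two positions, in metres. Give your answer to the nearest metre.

Δφ = -12.7611° − -12.7663° = +0.0052°; Δλ = 17.8895° − 17.8874° = +0.0021°.
ΔN = Δφ × 111000 = 577.2 m; ΔE = Δλ × 111000 × cos(-12.7663°) = +0.0021 × 111000 × 0.975279 = 227.3 m.
Distance = √(ΔE² + ΔN²) = √(227.3² + 577.2²) = 620.4 m.

620 m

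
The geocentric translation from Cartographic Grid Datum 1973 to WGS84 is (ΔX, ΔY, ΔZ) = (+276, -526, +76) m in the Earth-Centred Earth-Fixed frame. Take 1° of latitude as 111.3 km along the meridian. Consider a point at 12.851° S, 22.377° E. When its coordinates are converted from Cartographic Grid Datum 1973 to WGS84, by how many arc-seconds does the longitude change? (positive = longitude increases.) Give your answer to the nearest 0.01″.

Δλ = -19.62″

sin φ = -0.222416, cos φ = 0.974952, sin λ = 0.380699, cos λ = 0.924699.
East component: ΔE = −sin λ·ΔX + cos λ·ΔY = −(0.380699)(276) + (0.924699)(-526) = -591.46 m.
1° of latitude spans 111300 m; at latitude φ, 1° of longitude spans that × cos φ = 108512.1 m, so Δλ = -591.46 / 108512.1 × 3600 = -19.622″.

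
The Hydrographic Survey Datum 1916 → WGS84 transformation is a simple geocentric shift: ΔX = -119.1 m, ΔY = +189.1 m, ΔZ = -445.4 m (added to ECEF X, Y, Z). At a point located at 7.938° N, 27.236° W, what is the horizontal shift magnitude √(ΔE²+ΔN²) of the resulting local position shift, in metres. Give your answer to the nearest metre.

430 m

At φ = 7.938°, λ = -27.236°: sin φ = 0.138101, cos φ = 0.990418, sin λ = -0.457657, cos λ = 0.889129.
ΔE = −sin λ·ΔX + cos λ·ΔY = −(-0.457657)·(-119.1) + (0.889129)·(189.1) = 113.63 m.
ΔN = −sin φ cos λ·ΔX − sin φ sin λ·ΔY + cos φ·ΔZ = −(0.138101)(0.889129)(-119.1) − (0.138101)(-0.457657)(189.1) + (0.990418)(-445.4) = -414.56 m.
Horizontal magnitude = √(ΔE² + ΔN²) = √(113.63² + (-414.56)²) = 429.85 m.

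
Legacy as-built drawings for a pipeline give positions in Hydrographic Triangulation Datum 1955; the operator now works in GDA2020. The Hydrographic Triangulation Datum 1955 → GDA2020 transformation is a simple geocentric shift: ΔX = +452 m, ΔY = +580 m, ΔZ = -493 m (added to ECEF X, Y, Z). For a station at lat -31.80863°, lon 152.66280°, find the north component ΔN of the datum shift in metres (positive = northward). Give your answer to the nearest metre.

ΔN = -490 m

The local north axis is (−sin φ cos λ, −sin φ sin λ, cos φ), giving ΔN = -211.635 + 140.389 − 418.958 = -490.20 m.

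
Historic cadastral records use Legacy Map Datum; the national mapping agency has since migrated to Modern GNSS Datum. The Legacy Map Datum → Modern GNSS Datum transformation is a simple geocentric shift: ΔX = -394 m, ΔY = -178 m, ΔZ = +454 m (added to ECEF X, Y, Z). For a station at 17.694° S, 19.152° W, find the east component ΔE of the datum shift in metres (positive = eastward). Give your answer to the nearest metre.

ΔE = -297 m

The local east axis at (φ, λ) is (−sin λ, cos λ, 0), so ΔE = −sin(-19.152°)·(-394) + cos(-19.152°)·(-178) = -297.41 m.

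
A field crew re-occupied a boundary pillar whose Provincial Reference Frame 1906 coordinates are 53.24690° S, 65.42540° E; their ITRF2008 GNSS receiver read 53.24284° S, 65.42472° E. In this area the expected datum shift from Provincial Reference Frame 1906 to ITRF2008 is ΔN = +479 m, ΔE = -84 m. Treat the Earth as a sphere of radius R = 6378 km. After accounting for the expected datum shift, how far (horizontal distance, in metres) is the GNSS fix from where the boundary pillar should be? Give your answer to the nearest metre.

Observed coordinate differences: Δφ = +0.00406°, Δλ = -0.00068°.
Converting to metres (1° lat = 111317 m, cos φ = 0.598368): observed ΔN = 451.9 m, observed ΔE = -45.3 m.
Subtracting the expected shift leaves a residual of 451.9 − (479) = -27.1 m north and -45.3 − (-84) = 38.7 m east.
Residual distance = √((-27.1)² + 38.7²) = 47.2 m.

47 m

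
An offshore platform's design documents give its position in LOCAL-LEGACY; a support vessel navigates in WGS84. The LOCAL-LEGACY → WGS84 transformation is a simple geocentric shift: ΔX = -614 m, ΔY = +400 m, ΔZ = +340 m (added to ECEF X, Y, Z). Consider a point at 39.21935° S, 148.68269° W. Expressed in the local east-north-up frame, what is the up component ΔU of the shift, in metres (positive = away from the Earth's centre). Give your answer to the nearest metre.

The local up (radial) axis is (cos φ cos λ, cos φ sin λ, sin φ), giving ΔU = 406.378 − 161.075 − 214.979 = 30.32 m.

ΔU = 30 m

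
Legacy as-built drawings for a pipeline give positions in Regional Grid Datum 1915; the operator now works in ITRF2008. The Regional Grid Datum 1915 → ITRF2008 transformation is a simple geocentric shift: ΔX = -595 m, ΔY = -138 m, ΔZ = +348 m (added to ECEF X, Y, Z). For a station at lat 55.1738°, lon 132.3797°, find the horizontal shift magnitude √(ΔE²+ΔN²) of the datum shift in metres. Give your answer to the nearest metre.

535 m

The local east axis at (φ, λ) is (−sin λ, cos λ, 0), so ΔE = −sin(132.3797°)·(-595) + cos(132.3797°)·(-138) = 532.54 m.
The local north axis is (−sin φ cos λ, −sin φ sin λ, cos φ), giving ΔN = -329.221 + 83.681 + 198.739 = -46.80 m.
Horizontal magnitude = √(ΔE² + ΔN²) = √(532.54² + (-46.80)²) = 534.59 m.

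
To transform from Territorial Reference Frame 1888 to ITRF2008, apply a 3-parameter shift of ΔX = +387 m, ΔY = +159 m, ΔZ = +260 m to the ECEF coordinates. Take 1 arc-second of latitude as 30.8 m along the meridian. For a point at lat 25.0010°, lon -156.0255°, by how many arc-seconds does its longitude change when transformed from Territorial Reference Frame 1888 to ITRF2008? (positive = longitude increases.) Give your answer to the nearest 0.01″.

Δλ = 0.43″

sin φ = 0.422634, cos φ = 0.906300, sin λ = -0.406330, cos λ = -0.913726.
East component: ΔE = −sin λ·ΔX + cos λ·ΔY = −(-0.406330)(387) + (-0.913726)(159) = 11.97 m.
1° of latitude spans 3600 × 30.80 = 110880 m; at latitude φ, 1° of longitude spans that × cos φ = 100490.6 m, so Δλ = 11.97 / 100490.6 × 3600 = 0.429″.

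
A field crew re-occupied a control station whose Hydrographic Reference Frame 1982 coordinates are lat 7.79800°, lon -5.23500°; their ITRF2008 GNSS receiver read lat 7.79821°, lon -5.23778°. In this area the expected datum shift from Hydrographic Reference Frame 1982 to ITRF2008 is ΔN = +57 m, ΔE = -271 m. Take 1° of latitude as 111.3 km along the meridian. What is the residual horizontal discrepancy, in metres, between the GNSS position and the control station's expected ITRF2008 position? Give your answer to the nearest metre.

49 m

Observed coordinate differences: Δφ = +0.00021°, Δλ = -0.00278°.
Converting to metres (1° lat = 111300 m, cos φ = 0.990753): observed ΔN = 23.4 m, observed ΔE = -306.6 m.
Subtracting the expected shift leaves a residual of 23.4 − (57) = -33.6 m north and -306.6 − (-271) = -35.6 m east.
Residual distance = √((-33.6)² + (-35.6)²) = 48.9 m.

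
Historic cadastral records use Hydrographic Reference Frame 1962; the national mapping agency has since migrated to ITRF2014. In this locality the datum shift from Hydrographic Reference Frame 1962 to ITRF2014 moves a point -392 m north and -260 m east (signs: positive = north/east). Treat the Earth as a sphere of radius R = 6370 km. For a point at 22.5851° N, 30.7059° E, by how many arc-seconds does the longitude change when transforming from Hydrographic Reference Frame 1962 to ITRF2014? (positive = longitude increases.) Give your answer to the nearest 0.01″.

At latitude 22.5851°, cos φ = 0.923310.
One radian of longitude at latitude φ spans R cos φ, so Δλ = ΔE / (R cos φ) = -260.0 / (6370000 × 0.923310) = -4.4207e-05 rad = -9.118″.

Δλ = -9.12″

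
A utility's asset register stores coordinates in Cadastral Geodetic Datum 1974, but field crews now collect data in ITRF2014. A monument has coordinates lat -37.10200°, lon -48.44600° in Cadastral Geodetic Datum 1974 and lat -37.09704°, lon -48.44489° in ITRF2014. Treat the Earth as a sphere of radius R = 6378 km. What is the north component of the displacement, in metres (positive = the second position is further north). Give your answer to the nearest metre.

ΔN = 552 m

Δφ = -37.09704° − -37.10200° = +0.00496°; Δλ = -48.44489° − -48.44600° = +0.00111°.
1° along a meridian = πR/180 = 111317 m.
ΔN = Δφ × 111317 = 552.1 m; ΔE = Δλ × 111317 × cos(-37.10200°) = +0.00111 × 111317 × 0.797563 = 98.5 m.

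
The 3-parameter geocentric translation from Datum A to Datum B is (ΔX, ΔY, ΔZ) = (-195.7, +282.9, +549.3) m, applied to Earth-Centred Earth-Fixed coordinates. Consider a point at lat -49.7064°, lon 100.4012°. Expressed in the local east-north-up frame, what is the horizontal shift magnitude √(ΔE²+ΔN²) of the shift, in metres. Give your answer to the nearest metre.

At φ = -49.7064°, λ = 100.4012°: sin φ = -0.762741, cos φ = 0.646705, sin λ = 0.983568, cos λ = -0.180540.
ΔE = −sin λ·ΔX + cos λ·ΔY = −(0.983568)·(-195.7) + (-0.180540)·(282.9) = 141.41 m.
ΔN = −sin φ cos λ·ΔX − sin φ sin λ·ΔY + cos φ·ΔZ = −(-0.762741)(-0.180540)(-195.7) − (-0.762741)(0.983568)(282.9) + (0.646705)(549.3) = 594.42 m.
Horizontal magnitude = √(ΔE² + ΔN²) = √(141.41² + 594.42²) = 611.01 m.

611 m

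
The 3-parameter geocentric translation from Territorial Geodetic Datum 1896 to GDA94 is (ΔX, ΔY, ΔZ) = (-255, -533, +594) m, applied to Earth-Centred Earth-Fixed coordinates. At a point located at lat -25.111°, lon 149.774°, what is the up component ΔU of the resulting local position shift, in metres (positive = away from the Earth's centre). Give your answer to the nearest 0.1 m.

At φ = -25.111°, λ = 149.774°: sin φ = -0.424373, cos φ = 0.905487, sin λ = 0.503412, cos λ = -0.864046.
ΔU = cos φ cos λ·ΔX + cos φ sin λ·ΔY + sin φ·ΔZ = (0.905487)(-0.864046)(-255) + (0.905487)(0.503412)(-533) + (-0.424373)(594) = -295.53 m.

ΔU = -295.5 m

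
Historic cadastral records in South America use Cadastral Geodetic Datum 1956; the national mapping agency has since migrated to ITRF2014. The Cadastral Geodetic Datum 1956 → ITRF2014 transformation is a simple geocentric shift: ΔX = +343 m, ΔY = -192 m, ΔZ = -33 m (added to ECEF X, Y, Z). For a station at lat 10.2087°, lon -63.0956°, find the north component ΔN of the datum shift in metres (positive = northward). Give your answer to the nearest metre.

At φ = 10.2087°, λ = -63.0956°: sin φ = 0.177234, cos φ = 0.984169, sin λ = -0.891763, cos λ = 0.452503.
ΔN = −sin φ cos λ·ΔX − sin φ sin λ·ΔY + cos φ·ΔZ = −(0.177234)(0.452503)(343) − (0.177234)(-0.891763)(-192) + (0.984169)(-33) = -90.33 m.

ΔN = -90 m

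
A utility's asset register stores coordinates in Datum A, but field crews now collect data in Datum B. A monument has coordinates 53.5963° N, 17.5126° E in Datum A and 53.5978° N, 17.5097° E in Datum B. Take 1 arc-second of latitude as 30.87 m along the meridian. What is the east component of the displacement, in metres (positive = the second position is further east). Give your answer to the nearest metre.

Δφ = 53.5978° − 53.5963° = +0.0015°; Δλ = 17.5097° − 17.5126° = -0.0029°.
1° of latitude = 3600 × 30.87 = 111132 m.
ΔN = Δφ × 111132 = 166.7 m; ΔE = Δλ × 111132 × cos(53.5963°) = -0.0029 × 111132 × 0.593471 = -191.3 m.

ΔE = -191 m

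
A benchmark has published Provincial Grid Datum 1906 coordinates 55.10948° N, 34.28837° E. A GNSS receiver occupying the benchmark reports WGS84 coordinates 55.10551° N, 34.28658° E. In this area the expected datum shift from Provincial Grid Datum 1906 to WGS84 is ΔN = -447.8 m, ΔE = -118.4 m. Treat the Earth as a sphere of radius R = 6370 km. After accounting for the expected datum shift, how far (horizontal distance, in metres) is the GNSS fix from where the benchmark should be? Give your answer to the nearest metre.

8 m

Observed coordinate differences: Δφ = -0.00397°, Δλ = -0.00179°.
Converting to metres (1° lat = 111177 m, cos φ = 0.572010): observed ΔN = -441.4 m, observed ΔE = -113.8 m.
Subtracting the expected shift leaves a residual of -441.4 − (-447.8) = 6.4 m north and -113.8 − (-118.4) = 4.6 m east.
Residual distance = √(6.4² + 4.6²) = 7.9 m.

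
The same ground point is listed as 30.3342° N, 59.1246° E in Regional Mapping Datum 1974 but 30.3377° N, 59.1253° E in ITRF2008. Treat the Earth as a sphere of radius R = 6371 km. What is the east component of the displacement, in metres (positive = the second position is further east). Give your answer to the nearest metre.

Δφ = 30.3377° − 30.3342° = +0.0035°; Δλ = 59.1253° − 59.1246° = +0.0007°.
1° along a meridian = πR/180 = 111195 m.
ΔN = Δφ × 111195 = 389.2 m; ΔE = Δλ × 111195 × cos(30.3342°) = +0.0007 × 111195 × 0.863094 = 67.2 m.

ΔE = 67 m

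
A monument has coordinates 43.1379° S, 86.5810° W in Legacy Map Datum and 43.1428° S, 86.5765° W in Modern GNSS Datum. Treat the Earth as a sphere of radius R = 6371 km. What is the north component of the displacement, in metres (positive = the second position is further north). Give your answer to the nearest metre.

ΔN = -545 m

Δφ = -43.1428° − -43.1379° = -0.0049°; Δλ = -86.5765° − -86.5810° = +0.0045°.
1° along a meridian = πR/180 = 111195 m.
ΔN = Δφ × 111195 = -544.9 m; ΔE = Δλ × 111195 × cos(-43.1379°) = +0.0045 × 111195 × 0.729710 = 365.1 m.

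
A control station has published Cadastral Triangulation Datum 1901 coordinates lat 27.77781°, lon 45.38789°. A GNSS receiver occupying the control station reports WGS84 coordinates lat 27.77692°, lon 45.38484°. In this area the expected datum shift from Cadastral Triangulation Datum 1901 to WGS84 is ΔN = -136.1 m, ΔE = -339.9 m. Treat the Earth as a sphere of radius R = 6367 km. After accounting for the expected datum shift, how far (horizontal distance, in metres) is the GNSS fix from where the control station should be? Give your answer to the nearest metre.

55 m

Observed coordinate differences: Δφ = -0.00089°, Δλ = -0.00305°.
Converting to metres (1° lat = 111125 m, cos φ = 0.884762): observed ΔN = -98.9 m, observed ΔE = -299.9 m.
Subtracting the expected shift leaves a residual of -98.9 − (-136.1) = 37.2 m north and -299.9 − (-339.9) = 40.0 m east.
Residual distance = √(37.2² + 40.0²) = 54.6 m.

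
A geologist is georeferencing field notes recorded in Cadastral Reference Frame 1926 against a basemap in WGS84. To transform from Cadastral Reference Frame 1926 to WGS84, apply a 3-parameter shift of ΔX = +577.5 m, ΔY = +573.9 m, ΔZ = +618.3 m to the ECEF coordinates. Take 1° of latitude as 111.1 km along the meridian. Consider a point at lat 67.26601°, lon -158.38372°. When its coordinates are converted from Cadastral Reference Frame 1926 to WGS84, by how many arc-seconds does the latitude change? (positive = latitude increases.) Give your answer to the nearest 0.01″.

sin φ = 0.922309, cos φ = 0.386453, sin λ = -0.368389, cos λ = -0.929672.
North component: ΔN = −sin φ cos λ·ΔX − sin φ sin λ·ΔY + cos φ·ΔZ = −(0.922309)(-0.929672)(577.5) − (0.922309)(-0.368389)(573.9) + (0.386453)(618.3) = 929.11 m.
1° of latitude spans 111100 m, so Δφ = 929.11 / 111100 × 3600 = 30.106″.

Δφ = 30.11″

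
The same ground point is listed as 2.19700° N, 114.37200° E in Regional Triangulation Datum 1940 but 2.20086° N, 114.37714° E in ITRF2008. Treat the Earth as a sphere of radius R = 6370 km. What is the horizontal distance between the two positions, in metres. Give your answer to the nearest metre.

714 m

Δφ = 2.20086° − 2.19700° = +0.00386°; Δλ = 114.37714° − 114.37200° = +0.00514°.
1° along a meridian = πR/180 = 111177 m.
ΔN = Δφ × 111177 = 429.1 m; ΔE = Δλ × 111177 × cos(2.19700°) = +0.00514 × 111177 × 0.999265 = 571.0 m.
Distance = √(ΔE² + ΔN²) = √(571.0² + 429.1²) = 714.3 m.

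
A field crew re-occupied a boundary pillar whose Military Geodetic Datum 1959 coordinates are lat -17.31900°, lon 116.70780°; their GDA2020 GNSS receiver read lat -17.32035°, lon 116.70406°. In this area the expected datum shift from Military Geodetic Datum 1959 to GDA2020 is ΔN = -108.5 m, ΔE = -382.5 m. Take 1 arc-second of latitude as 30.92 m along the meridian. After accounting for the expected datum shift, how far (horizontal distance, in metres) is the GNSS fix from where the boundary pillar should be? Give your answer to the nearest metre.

44 m

Observed coordinate differences: Δφ = -0.00135°, Δλ = -0.00374°.
Converting to metres (1° lat = 111312 m, cos φ = 0.954662): observed ΔN = -150.3 m, observed ΔE = -397.4 m.
Subtracting the expected shift leaves a residual of -150.3 − (-108.5) = -41.8 m north and -397.4 − (-382.5) = -14.9 m east.
Residual distance = √((-41.8)² + (-14.9)²) = 44.4 m.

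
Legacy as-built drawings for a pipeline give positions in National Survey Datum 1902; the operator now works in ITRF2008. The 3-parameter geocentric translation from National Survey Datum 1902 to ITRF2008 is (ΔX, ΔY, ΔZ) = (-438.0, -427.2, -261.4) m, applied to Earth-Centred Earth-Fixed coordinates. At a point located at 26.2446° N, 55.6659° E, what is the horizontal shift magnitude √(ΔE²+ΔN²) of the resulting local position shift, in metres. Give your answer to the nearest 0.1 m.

124.6 m

The local east axis at (φ, λ) is (−sin λ, cos λ, 0), so ΔE = −sin(55.6659°)·(-438.0) + cos(55.6659°)·(-427.2) = 120.74 m.
The local north axis is (−sin φ cos λ, −sin φ sin λ, cos φ), giving ΔN = 109.242 + 155.995 − 234.453 = 30.78 m.
Horizontal magnitude = √(ΔE² + ΔN²) = √(120.74² + 30.78²) = 124.60 m.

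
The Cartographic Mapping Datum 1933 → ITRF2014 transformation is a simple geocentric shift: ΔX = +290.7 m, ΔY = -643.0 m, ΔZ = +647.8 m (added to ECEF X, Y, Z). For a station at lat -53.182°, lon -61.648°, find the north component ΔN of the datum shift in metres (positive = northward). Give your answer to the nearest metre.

At φ = -53.182°, λ = -61.648°: sin φ = -0.800543, cos φ = 0.599275, sin λ = -0.880047, cos λ = 0.474887.
ΔN = −sin φ cos λ·ΔX − sin φ sin λ·ΔY + cos φ·ΔZ = −(-0.800543)(0.474887)(290.7) − (-0.800543)(-0.880047)(-643.0) + (0.599275)(647.8) = 951.73 m.

ΔN = 952 m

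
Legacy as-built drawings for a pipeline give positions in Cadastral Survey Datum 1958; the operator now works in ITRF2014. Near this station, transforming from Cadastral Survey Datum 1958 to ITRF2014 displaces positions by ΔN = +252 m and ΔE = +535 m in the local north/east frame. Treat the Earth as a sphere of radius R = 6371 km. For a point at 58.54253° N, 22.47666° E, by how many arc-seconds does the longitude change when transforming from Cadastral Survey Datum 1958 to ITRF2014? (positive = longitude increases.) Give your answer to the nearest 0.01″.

Δλ = 33.19″

At latitude 58.54253°, cos φ = 0.521866.
One radian of longitude at latitude φ spans R cos φ, so Δλ = ΔE / (R cos φ) = 535.0 / (6371000 × 0.521866) = 1.6091e-04 rad = 33.190″.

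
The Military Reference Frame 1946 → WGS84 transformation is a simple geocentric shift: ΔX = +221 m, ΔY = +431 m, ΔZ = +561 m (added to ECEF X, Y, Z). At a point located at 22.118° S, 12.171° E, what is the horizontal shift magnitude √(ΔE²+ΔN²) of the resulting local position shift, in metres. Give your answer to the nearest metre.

738 m

At φ = -22.118°, λ = 12.171°: sin φ = -0.376515, cos φ = 0.926410, sin λ = 0.210830, cos λ = 0.977523.
ΔE = −sin λ·ΔX + cos λ·ΔY = −(0.210830)·(221) + (0.977523)·(431) = 374.72 m.
ΔN = −sin φ cos λ·ΔX − sin φ sin λ·ΔY + cos φ·ΔZ = −(-0.376515)(0.977523)(221) − (-0.376515)(0.210830)(431) + (0.926410)(561) = 635.27 m.
Horizontal magnitude = √(ΔE² + ΔN²) = √(374.72² + 635.27²) = 737.55 m.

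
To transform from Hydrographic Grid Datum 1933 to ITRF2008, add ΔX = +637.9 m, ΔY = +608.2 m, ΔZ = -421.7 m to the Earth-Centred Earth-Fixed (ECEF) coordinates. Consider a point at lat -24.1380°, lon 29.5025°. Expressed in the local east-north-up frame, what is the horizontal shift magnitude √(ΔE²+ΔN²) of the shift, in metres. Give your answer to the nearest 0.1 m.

At φ = -24.1380°, λ = 29.5025°: sin φ = -0.408936, cos φ = 0.912563, sin λ = 0.492462, cos λ = 0.870334.
ΔE = −sin λ·ΔX + cos λ·ΔY = −(0.492462)·(637.9) + (0.870334)·(608.2) = 215.20 m.
ΔN = −sin φ cos λ·ΔX − sin φ sin λ·ΔY + cos φ·ΔZ = −(-0.408936)(0.870334)(637.9) − (-0.408936)(0.492462)(608.2) + (0.912563)(-421.7) = -35.31 m.
Horizontal magnitude = √(ΔE² + ΔN²) = √(215.20² + (-35.31)²) = 218.07 m.

218.1 m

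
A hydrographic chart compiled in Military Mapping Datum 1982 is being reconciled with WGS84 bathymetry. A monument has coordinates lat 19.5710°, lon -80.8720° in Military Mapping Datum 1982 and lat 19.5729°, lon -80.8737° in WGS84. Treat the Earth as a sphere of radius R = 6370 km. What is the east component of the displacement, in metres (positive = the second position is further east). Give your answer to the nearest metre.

ΔE = -178 m

Δφ = 19.5729° − 19.5710° = +0.0019°; Δλ = -80.8737° − -80.8720° = -0.0017°.
1° along a meridian = πR/180 = 111177 m.
ΔN = Δφ × 111177 = 211.2 m; ΔE = Δλ × 111177 × cos(19.5710°) = -0.0017 × 111177 × 0.942227 = -178.1 m.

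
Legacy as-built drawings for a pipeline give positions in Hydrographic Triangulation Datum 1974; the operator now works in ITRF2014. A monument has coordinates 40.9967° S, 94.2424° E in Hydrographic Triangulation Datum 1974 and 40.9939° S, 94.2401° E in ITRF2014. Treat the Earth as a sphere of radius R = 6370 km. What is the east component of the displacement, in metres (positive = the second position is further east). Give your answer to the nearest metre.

Δφ = -40.9939° − -40.9967° = +0.0028°; Δλ = 94.2401° − 94.2424° = -0.0023°.
1° along a meridian = πR/180 = 111177 m.
ΔN = Δφ × 111177 = 311.3 m; ΔE = Δλ × 111177 × cos(-40.9967°) = -0.0023 × 111177 × 0.754747 = -193.0 m.

ΔE = -193 m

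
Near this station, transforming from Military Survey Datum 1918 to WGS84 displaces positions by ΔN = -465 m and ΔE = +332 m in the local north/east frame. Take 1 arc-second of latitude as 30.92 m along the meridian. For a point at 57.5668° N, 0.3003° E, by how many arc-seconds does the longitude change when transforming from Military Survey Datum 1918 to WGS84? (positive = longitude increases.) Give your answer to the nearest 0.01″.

At latitude 57.5668°, cos φ = 0.536316.
1″ of longitude at this latitude = 30.92 × cos φ = 16.5829 m, so Δλ = 332.0 / 16.5829 = 20.021″.

Δλ = 20.02″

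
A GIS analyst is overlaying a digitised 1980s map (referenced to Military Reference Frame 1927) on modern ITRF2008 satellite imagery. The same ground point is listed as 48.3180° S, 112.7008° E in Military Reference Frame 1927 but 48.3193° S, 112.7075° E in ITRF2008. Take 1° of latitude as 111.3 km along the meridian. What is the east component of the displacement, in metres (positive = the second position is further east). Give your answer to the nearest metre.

ΔE = 496 m

Δφ = -48.3193° − -48.3180° = -0.0013°; Δλ = 112.7075° − 112.7008° = +0.0067°.
ΔN = Δφ × 111300 = -144.7 m; ΔE = Δλ × 111300 × cos(-48.3180°) = +0.0067 × 111300 × 0.664996 = 495.9 m.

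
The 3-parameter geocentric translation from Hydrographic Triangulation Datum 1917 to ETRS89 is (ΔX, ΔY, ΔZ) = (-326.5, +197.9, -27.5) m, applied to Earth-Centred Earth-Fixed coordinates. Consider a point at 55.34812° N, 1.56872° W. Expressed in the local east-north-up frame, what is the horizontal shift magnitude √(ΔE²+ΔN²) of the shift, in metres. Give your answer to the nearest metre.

319 m

At φ = 55.34812°, λ = -1.56872°: sin φ = 0.822622, cos φ = 0.568589, sin λ = -0.027376, cos λ = 0.999625.
ΔE = −sin λ·ΔX + cos λ·ΔY = −(-0.027376)·(-326.5) + (0.999625)·(197.9) = 188.89 m.
ΔN = −sin φ cos λ·ΔX − sin φ sin λ·ΔY + cos φ·ΔZ = −(0.822622)(0.999625)(-326.5) − (0.822622)(-0.027376)(197.9) + (0.568589)(-27.5) = 257.31 m.
Horizontal magnitude = √(ΔE² + ΔN²) = √(188.89² + 257.31²) = 319.19 m.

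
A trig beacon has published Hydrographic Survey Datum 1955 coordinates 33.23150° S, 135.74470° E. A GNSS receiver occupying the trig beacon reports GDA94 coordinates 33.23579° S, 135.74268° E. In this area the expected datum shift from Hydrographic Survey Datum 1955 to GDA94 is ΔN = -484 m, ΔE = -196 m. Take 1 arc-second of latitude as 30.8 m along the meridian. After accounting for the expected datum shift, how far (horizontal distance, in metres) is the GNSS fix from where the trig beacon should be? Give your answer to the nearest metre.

12 m

Observed coordinate differences: Δφ = -0.00429°, Δλ = -0.00202°.
Converting to metres (1° lat = 110880 m, cos φ = 0.836463): observed ΔN = -475.7 m, observed ΔE = -187.3 m.
Subtracting the expected shift leaves a residual of -475.7 − (-484) = 8.3 m north and -187.3 − (-196) = 8.7 m east.
Residual distance = √(8.3² + 8.7²) = 12.0 m.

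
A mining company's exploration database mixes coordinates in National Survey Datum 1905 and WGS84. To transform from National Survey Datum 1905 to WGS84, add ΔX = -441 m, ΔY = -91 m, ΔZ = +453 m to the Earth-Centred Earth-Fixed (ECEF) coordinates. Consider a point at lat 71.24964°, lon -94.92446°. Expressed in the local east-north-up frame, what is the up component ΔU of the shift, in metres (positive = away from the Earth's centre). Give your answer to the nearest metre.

ΔU = 470 m

The local up (radial) axis is (cos φ cos λ, cos φ sin λ, sin φ), giving ΔU = 12.169 + 29.144 + 428.958 = 470.27 m.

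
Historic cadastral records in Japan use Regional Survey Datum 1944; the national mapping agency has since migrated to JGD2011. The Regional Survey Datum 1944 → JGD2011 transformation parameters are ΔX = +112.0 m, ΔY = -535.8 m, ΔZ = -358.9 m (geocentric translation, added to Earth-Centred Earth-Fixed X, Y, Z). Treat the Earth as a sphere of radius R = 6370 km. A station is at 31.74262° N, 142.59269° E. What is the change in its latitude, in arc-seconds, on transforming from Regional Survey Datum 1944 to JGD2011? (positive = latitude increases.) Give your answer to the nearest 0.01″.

sin φ = 0.526104, cos φ = 0.850420, sin λ = 0.607477, cos λ = -0.794337.
North component: ΔN = −sin φ cos λ·ΔX − sin φ sin λ·ΔY + cos φ·ΔZ = −(0.526104)(-0.794337)(112.0) − (0.526104)(0.607477)(-535.8) + (0.850420)(-358.9) = -87.17 m.
1° of latitude spans πR/180 = 111177 m, so Δφ = -87.17 / 111177 × 3600 = -2.823″.

Δφ = -2.82″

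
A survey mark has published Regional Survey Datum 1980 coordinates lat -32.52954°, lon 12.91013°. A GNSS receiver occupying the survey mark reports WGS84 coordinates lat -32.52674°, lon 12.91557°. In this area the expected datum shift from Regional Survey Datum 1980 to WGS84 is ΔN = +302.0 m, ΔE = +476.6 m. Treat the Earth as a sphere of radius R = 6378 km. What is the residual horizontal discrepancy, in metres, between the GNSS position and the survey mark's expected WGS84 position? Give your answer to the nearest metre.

35 m

Observed coordinate differences: Δφ = +0.00280°, Δλ = +0.00544°.
Converting to metres (1° lat = 111317 m, cos φ = 0.843114): observed ΔN = 311.7 m, observed ΔE = 510.6 m.
Subtracting the expected shift leaves a residual of 311.7 − (302.0) = 9.7 m north and 510.6 − (476.6) = 34.0 m east.
Residual distance = √(9.7² + 34.0²) = 35.3 m.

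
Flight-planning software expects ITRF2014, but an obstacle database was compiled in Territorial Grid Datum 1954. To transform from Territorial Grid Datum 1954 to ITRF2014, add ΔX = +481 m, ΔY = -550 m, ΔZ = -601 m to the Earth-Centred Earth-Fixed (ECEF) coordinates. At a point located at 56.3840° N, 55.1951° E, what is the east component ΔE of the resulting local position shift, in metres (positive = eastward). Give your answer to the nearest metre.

The local east axis at (φ, λ) is (−sin λ, cos λ, 0), so ΔE = −sin(55.1951°)·481 + cos(55.1951°)·(-550) = -708.88 m.

ΔE = -709 m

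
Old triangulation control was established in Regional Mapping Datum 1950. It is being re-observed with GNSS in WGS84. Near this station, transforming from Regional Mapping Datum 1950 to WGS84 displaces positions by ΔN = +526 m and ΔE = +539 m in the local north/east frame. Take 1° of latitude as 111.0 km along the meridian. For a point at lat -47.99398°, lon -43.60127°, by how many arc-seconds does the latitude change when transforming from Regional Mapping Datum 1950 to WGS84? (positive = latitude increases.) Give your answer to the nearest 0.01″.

Δφ = 17.06″

1° of latitude = 111.0 km, so Δφ = 526.0 / 111000 = 0.0047387° = 17.059″.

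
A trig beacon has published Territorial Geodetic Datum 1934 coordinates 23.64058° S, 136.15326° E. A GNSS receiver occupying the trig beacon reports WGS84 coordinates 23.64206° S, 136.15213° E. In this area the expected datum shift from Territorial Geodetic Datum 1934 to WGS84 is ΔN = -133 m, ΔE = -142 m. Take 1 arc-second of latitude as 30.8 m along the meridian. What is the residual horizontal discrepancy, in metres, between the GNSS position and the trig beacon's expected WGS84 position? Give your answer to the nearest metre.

41 m

Observed coordinate differences: Δφ = -0.00148°, Δλ = -0.00113°.
Converting to metres (1° lat = 110880 m, cos φ = 0.916079): observed ΔN = -164.1 m, observed ΔE = -114.8 m.
Subtracting the expected shift leaves a residual of -164.1 − (-133) = -31.1 m north and -114.8 − (-142) = 27.2 m east.
Residual distance = √((-31.1)² + 27.2²) = 41.3 m.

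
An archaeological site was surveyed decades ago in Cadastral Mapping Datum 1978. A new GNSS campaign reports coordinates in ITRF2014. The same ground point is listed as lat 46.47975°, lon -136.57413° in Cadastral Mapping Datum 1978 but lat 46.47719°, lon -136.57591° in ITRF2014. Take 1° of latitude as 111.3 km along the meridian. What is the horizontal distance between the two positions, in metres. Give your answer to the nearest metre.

316 m

Δφ = 46.47719° − 46.47975° = -0.00256°; Δλ = -136.57591° − -136.57413° = -0.00178°.
ΔN = Δφ × 111300 = -284.9 m; ΔE = Δλ × 111300 × cos(46.47975°) = -0.00178 × 111300 × 0.688611 = -136.4 m.
Distance = √(ΔE² + ΔN²) = √((-136.4)² + (-284.9)²) = 315.9 m.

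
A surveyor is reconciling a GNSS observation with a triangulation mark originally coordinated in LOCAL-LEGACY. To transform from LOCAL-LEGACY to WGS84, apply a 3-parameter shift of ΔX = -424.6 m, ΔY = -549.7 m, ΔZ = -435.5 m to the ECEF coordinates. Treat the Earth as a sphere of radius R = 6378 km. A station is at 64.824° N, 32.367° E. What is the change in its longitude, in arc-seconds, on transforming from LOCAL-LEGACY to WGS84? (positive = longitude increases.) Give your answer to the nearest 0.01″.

Δλ = -18.02″

sin φ = 0.905005, cos φ = 0.425400, sin λ = 0.535340, cos λ = 0.844636.
East component: ΔE = −sin λ·ΔX + cos λ·ΔY = −(0.535340)(-424.6) + (0.844636)(-549.7) = -236.99 m.
1° of latitude spans πR/180 = 111317 m; at latitude φ, 1° of longitude spans that × cos φ = 47354.3 m, so Δλ = -236.99 / 47354.3 × 3600 = -18.017″.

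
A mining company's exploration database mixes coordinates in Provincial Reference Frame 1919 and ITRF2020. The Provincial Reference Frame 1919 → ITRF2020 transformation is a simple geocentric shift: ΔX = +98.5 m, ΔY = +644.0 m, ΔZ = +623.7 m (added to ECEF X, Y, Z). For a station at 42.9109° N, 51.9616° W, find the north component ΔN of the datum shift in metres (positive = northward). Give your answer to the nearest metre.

At φ = 42.9109°, λ = -51.9616°: sin φ = 0.680860, cos φ = 0.732413, sin λ = -0.787598, cos λ = 0.616189.
ΔN = −sin φ cos λ·ΔX − sin φ sin λ·ΔY + cos φ·ΔZ = −(0.680860)(0.616189)(98.5) − (0.680860)(-0.787598)(644.0) + (0.732413)(623.7) = 760.82 m.

ΔN = 761 m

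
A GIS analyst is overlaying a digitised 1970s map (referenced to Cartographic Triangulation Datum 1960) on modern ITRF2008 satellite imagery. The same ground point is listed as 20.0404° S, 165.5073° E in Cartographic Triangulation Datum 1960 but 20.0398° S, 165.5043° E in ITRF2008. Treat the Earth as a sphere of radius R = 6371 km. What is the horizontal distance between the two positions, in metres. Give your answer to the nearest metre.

Δφ = -20.0398° − -20.0404° = +0.0006°; Δλ = 165.5043° − 165.5073° = -0.0030°.
1° along a meridian = πR/180 = 111195 m.
ΔN = Δφ × 111195 = 66.7 m; ΔE = Δλ × 111195 × cos(-20.0404°) = -0.0030 × 111195 × 0.939451 = -313.4 m.
Distance = √(ΔE² + ΔN²) = √((-313.4)² + 66.7²) = 320.4 m.

320 m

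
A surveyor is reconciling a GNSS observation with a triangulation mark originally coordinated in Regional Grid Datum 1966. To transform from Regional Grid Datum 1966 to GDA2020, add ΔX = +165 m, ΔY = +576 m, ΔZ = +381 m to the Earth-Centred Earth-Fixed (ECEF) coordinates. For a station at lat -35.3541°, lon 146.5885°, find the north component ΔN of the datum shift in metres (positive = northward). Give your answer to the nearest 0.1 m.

At φ = -35.3541°, λ = 146.5885°: sin φ = -0.578628, cos φ = 0.815592, sin λ = 0.550648, cos λ = -0.834737.
ΔN = −sin φ cos λ·ΔX − sin φ sin λ·ΔY + cos φ·ΔZ = −(-0.578628)(-0.834737)(165) − (-0.578628)(0.550648)(576) + (0.815592)(381) = 414.57 m.

ΔN = 414.6 m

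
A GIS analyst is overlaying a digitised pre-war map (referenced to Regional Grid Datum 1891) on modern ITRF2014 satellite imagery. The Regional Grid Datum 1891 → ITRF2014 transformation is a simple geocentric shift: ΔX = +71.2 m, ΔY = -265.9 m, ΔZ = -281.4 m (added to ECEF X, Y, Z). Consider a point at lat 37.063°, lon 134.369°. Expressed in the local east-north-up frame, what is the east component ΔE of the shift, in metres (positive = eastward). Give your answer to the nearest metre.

The local east axis at (φ, λ) is (−sin λ, cos λ, 0), so ΔE = −sin(134.369°)·71.2 + cos(134.369°)·(-265.9) = 135.04 m.

ΔE = 135 m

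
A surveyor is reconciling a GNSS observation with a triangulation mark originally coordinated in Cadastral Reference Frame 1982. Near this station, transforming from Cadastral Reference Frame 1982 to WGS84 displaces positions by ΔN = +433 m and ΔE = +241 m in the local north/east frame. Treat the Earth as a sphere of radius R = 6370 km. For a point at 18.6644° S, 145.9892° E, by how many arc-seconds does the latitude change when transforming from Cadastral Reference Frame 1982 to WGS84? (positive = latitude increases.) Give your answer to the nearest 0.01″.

On a sphere of radius R, 1 rad of latitude = R, so Δφ = ΔN / R = 433.0 / 6370000 = 6.7975e-05 rad = 14.021″.

Δφ = 14.02″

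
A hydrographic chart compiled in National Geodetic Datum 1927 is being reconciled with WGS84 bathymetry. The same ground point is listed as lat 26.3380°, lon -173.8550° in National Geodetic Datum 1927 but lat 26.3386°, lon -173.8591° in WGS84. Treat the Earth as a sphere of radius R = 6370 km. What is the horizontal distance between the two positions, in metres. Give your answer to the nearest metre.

Δφ = 26.3386° − 26.3380° = +0.0006°; Δλ = -173.8591° − -173.8550° = -0.0041°.
1° along a meridian = πR/180 = 111177 m.
ΔN = Δφ × 111177 = 66.7 m; ΔE = Δλ × 111177 × cos(26.3380°) = -0.0041 × 111177 × 0.896192 = -408.5 m.
Distance = √(ΔE² + ΔN²) = √((-408.5)² + 66.7²) = 413.9 m.

414 m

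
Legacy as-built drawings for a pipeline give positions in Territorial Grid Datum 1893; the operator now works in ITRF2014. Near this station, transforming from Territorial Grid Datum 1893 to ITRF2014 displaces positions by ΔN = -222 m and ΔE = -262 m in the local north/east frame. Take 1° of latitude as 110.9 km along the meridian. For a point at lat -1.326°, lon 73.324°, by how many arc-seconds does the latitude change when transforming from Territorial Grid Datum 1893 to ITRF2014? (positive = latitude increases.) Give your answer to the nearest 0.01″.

1° of latitude = 110.9 km, so Δφ = -222.0 / 110900 = -0.0020018° = -7.206″.

Δφ = -7.21″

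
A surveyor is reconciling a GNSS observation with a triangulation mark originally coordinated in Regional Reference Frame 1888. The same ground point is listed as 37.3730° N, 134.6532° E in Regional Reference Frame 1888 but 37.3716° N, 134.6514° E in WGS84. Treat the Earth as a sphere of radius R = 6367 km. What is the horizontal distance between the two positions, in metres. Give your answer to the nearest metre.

Δφ = 37.3716° − 37.3730° = -0.0014°; Δλ = 134.6514° − 134.6532° = -0.0018°.
1° along a meridian = πR/180 = 111125 m.
ΔN = Δφ × 111125 = -155.6 m; ΔE = Δλ × 111125 × cos(37.3730°) = -0.0018 × 111125 × 0.794701 = -159.0 m.
Distance = √(ΔE² + ΔN²) = √((-159.0)² + (-155.6)²) = 222.4 m.

222 m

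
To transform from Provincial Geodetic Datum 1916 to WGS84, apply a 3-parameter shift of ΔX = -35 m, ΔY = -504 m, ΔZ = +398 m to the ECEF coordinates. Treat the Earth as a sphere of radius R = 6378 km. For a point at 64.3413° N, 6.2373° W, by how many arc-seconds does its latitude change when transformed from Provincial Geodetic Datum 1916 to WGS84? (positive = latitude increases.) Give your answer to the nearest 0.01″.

Δφ = 4.99″

sin φ = 0.901389, cos φ = 0.433009, sin λ = -0.108647, cos λ = 0.994080.
North component: ΔN = −sin φ cos λ·ΔX − sin φ sin λ·ΔY + cos φ·ΔZ = −(0.901389)(0.994080)(-35) − (0.901389)(-0.108647)(-504) + (0.433009)(398) = 154.34 m.
1° of latitude spans πR/180 = 111317 m, so Δφ = 154.34 / 111317 × 3600 = 4.991″.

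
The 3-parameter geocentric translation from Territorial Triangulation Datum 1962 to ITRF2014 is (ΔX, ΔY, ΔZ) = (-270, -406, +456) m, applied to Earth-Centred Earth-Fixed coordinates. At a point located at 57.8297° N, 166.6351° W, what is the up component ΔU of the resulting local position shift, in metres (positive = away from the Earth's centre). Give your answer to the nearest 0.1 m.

ΔU = 575.8 m

At φ = 57.8297°, λ = -166.6351°: sin φ = 0.846469, cos φ = 0.532438, sin λ = -0.231152, cos λ = -0.972918.
ΔU = cos φ cos λ·ΔX + cos φ sin λ·ΔY + sin φ·ΔZ = (0.532438)(-0.972918)(-270) + (0.532438)(-0.231152)(-406) + (0.846469)(456) = 575.82 m.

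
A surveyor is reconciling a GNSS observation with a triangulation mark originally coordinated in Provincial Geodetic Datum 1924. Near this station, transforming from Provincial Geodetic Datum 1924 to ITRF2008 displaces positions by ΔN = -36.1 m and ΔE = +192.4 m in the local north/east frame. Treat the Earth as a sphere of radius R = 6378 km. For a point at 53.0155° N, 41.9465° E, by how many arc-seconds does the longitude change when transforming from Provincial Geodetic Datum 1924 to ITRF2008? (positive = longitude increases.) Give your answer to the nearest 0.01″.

Δλ = 10.34″

At latitude 53.0155°, cos φ = 0.601599.
One radian of longitude at latitude φ spans R cos φ, so Δλ = ΔE / (R cos φ) = 192.4 / (6378000 × 0.601599) = 5.0143e-05 rad = 10.343″.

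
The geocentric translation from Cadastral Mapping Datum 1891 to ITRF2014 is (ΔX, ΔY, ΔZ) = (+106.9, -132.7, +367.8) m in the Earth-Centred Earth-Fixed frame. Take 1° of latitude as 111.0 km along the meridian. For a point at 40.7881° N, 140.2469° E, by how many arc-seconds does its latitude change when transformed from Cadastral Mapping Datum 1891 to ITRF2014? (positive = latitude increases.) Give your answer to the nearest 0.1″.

sin φ = 0.653263, cos φ = 0.757131, sin λ = 0.639481, cos λ = -0.768807.
North component: ΔN = −sin φ cos λ·ΔX − sin φ sin λ·ΔY + cos φ·ΔZ = −(0.653263)(-0.768807)(106.9) − (0.653263)(0.639481)(-132.7) + (0.757131)(367.8) = 387.60 m.
1° of latitude spans 111000 m, so Δφ = 387.60 / 111000 × 3600 = 12.571″.

Δφ = 12.6″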